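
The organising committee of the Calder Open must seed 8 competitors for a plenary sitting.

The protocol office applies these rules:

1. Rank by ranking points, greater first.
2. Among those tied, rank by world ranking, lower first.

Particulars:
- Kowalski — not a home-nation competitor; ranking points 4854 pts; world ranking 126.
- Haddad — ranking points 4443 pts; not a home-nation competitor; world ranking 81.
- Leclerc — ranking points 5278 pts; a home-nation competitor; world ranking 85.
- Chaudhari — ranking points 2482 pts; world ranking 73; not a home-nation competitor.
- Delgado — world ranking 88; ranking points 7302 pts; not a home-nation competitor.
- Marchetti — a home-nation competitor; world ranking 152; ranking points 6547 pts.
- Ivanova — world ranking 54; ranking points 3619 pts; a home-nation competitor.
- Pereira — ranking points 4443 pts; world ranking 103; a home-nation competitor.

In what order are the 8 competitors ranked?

By ranking points (higher first): Delgado (7302 pts); then Marchetti (6547 pts); then Leclerc (5278 pts); then Kowalski (4854 pts); then Haddad and Pereira (both 4443 pts); then Ivanova (3619 pts); then Chaudhari (2482 pts).
Among Haddad and Pereira, by world ranking (lower first): Haddad (81) before Pereira (103).
Full order: Delgado, Marchetti, Leclerc, Kowalski, Haddad, Pereira, Ivanova, Chaudhari.

Delgado, Marchetti, Leclerc, Kowalski, Haddad, Pereira, Ivanova, Chaudhari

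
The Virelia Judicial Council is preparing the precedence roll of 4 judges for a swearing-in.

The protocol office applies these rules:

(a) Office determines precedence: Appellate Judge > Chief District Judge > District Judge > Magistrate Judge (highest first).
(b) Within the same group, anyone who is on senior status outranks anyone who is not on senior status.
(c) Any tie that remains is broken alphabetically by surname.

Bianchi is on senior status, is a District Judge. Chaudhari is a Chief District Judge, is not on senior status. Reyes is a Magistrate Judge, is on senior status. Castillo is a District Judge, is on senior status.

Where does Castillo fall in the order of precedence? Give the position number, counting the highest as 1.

3

By office: Chaudhari (Chief District Judge); then Bianchi and Castillo (District Judge); then Reyes (Magistrate Judge).
Bianchi and Castillo are each on senior status, so the next rule applies.
Among Bianchi and Castillo, alphabetically by surname: Bianchi before Castillo.
Order: Chaudhari, Bianchi, Castillo, Reyes. So position 3.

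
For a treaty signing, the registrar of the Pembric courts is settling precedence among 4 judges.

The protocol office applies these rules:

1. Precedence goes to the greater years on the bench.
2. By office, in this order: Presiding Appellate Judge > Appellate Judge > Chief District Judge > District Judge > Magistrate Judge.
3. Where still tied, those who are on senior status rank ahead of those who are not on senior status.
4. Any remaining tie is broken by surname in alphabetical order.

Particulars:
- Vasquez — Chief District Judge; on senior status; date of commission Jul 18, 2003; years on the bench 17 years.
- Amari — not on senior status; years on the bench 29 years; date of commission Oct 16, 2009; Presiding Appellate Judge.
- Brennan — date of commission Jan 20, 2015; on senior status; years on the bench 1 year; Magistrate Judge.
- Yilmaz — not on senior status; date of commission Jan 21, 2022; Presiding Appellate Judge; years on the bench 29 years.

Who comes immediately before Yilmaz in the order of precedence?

Amari

By years on the bench (higher first): Amari and Yilmaz (both 29 years); then Vasquez (17 years); then Brennan (1 year).
Amari and Yilmaz are each Presiding Appellate Judge, so the next rule applies.
Amari and Yilmaz are each not on senior status, so the next rule applies.
Among Amari and Yilmaz, alphabetically by surname: Amari before Yilmaz.
Order: Amari, Yilmaz, Vasquez, Brennan.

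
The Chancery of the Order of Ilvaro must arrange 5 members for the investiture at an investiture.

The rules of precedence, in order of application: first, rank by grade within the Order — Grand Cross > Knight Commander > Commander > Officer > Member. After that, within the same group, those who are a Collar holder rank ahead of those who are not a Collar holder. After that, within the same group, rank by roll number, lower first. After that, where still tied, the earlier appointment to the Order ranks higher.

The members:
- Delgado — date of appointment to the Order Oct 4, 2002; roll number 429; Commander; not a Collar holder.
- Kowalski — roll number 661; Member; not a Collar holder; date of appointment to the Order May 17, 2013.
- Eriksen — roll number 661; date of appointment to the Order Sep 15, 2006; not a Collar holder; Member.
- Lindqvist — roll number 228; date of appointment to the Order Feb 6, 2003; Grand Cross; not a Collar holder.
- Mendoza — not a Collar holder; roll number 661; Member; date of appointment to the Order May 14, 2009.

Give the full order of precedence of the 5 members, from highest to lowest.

By grade within the Order: Lindqvist (Grand Cross); then Delgado (Commander); then Eriksen, Mendoza and Kowalski (Member).
Eriksen, Mendoza and Kowalski are each not a Collar holder, so the next rule applies.
Eriksen, Mendoza and Kowalski all have roll number 661, so the next rule applies.
Among Eriksen, Mendoza and Kowalski, by date of appointment to the Order (earlier first): Eriksen (Sep 15, 2006) before Mendoza (May 14, 2009) before Kowalski (May 17, 2013).
Full order: Lindqvist, Delgado, Eriksen, Mendoza, Kowalski.

Lindqvist, Delgado, Eriksen, Mendoza, Kowalski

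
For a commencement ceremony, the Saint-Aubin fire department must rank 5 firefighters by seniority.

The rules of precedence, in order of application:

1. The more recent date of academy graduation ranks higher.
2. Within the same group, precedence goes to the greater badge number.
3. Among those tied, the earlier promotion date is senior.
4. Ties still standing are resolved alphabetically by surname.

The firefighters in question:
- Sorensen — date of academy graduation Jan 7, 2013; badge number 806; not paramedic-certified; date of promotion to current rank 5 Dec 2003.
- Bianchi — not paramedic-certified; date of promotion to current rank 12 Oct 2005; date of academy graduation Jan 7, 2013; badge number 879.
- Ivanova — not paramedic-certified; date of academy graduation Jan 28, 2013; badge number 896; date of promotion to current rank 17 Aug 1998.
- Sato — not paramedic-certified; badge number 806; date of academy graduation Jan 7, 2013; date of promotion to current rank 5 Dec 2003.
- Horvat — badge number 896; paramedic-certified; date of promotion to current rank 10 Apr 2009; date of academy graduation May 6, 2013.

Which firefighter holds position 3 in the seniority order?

By date of academy graduation (later first): Horvat (May 6, 2013); then Ivanova (Jan 28, 2013); then Bianchi, Sato and Sorensen (each Jan 7, 2013).
Among Bianchi, Sato and Sorensen, by badge number (higher first): Bianchi (879) before Sato and Sorensen (806).
Sato and Sorensen both have date of promotion to current rank 5 Dec 2003, so the next rule applies.
Among Sato and Sorensen, alphabetically by surname: Sato before Sorensen.
Order: Horvat, Ivanova, Bianchi, Sato, Sorensen.

Bianchi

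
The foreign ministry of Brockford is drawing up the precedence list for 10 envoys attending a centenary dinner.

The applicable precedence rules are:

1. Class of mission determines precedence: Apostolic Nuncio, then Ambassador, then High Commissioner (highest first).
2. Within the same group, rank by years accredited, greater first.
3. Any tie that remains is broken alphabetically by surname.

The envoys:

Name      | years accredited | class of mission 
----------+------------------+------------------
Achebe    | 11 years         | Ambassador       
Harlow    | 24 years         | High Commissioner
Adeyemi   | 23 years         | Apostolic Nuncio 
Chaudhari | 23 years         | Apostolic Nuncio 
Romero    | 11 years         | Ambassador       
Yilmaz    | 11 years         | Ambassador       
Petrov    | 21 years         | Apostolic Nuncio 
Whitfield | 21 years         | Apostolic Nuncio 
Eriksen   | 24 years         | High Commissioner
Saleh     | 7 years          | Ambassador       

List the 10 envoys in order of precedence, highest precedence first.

By class of mission: Adeyemi, Chaudhari, Petrov and Whitfield (Apostolic Nuncio); then Achebe, Romero, Yilmaz and Saleh (Ambassador); then Eriksen and Harlow (High Commissioner).
Among Adeyemi, Chaudhari, Petrov and Whitfield, by years accredited (higher first): Adeyemi and Chaudhari (23 years) before Petrov and Whitfield (21 years).
Among Adeyemi and Chaudhari, alphabetically by surname: Adeyemi before Chaudhari.
Among Petrov and Whitfield, alphabetically by surname: Petrov before Whitfield.
Among Achebe, Romero, Yilmaz and Saleh, by years accredited (higher first): Achebe, Romero and Yilmaz (11 years) before Saleh (7 years).
Among Achebe, Romero and Yilmaz, alphabetically by surname: Achebe before Romero before Yilmaz.
Eriksen and Harlow both have years accredited 24 years, so the next rule applies.
Among Eriksen and Harlow, alphabetically by surname: Eriksen before Harlow.
Full order: Adeyemi, Chaudhari, Petrov, Whitfield, Achebe, Romero, Yilmaz, Saleh, Eriksen, Harlow.

Adeyemi, Chaudhari, Petrov, Whitfield, Achebe, Romero, Yilmaz, Saleh, Eriksen, Harlow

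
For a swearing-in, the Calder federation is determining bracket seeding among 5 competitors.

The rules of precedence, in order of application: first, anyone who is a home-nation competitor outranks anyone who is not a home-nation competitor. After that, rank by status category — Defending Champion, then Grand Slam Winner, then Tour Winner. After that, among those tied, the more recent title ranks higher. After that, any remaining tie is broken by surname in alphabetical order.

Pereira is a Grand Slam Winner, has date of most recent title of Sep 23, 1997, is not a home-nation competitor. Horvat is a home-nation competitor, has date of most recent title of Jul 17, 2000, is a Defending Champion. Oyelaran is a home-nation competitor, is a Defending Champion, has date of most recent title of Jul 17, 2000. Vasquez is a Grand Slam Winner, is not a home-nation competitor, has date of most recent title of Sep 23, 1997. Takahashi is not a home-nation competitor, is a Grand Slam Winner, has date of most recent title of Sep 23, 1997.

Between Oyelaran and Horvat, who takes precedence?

Horvat

By the first rule: Horvat and Oyelaran (both a home-nation competitor); then Pereira, Takahashi and Vasquez (each not a home-nation competitor).
Horvat and Oyelaran are each Defending Champion, so the next rule applies.
Horvat and Oyelaran both have date of most recent title Jul 17, 2000, so the next rule applies.
Among Horvat and Oyelaran, alphabetically by surname: Horvat before Oyelaran.
Pereira, Takahashi and Vasquez are each Grand Slam Winner, so the next rule applies.
Pereira, Takahashi and Vasquez all have date of most recent title Sep 23, 1997, so the next rule applies.
Among Pereira, Takahashi and Vasquez, alphabetically by surname: Pereira before Takahashi before Vasquez.
So Horvat takes precedence.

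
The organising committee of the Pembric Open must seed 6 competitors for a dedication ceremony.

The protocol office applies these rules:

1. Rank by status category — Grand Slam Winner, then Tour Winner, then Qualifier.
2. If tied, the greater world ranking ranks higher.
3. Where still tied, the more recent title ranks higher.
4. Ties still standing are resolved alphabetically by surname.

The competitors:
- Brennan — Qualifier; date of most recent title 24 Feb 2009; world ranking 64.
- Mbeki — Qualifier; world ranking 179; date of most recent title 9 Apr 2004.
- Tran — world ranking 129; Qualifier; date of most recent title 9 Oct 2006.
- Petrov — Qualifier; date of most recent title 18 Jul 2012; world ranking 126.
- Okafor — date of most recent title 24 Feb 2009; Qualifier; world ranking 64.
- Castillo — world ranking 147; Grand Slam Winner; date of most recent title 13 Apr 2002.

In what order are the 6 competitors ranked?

By status category: Castillo (Grand Slam Winner); then Mbeki, Tran, Petrov, Brennan and Okafor (Qualifier).
Among Mbeki, Tran, Petrov, Brennan and Okafor, by world ranking (higher first): Mbeki (179) before Tran (129) before Petrov (126) before Brennan and Okafor (64).
Brennan and Okafor both have date of most recent title 24 Feb 2009, so the next rule applies.
Among Brennan and Okafor, alphabetically by surname: Brennan before Okafor.
Full order: Castillo, Mbeki, Tran, Petrov, Brennan, Okafor.

Castillo, Mbeki, Tran, Petrov, Brennan, Okafor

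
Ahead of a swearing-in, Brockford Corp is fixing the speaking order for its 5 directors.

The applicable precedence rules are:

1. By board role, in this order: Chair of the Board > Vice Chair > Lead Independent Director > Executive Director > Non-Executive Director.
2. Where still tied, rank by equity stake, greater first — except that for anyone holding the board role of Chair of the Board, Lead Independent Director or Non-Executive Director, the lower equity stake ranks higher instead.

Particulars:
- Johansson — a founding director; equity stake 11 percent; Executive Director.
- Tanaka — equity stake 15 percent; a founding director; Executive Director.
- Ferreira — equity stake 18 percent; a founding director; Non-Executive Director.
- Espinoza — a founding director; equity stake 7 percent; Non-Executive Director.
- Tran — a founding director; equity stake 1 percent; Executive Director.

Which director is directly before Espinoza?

By board role: Tanaka, Johansson and Tran (Executive Director); then Espinoza and Ferreira (Non-Executive Director).
Among Tanaka, Johansson and Tran, by equity stake (higher first): Tanaka (15 percent) before Johansson (11 percent) before Tran (1 percent).
Among Espinoza and Ferreira, by equity stake (lower first) (reversed rule for this group): Espinoza (7 percent) before Ferreira (18 percent).
Order: Tanaka, Johansson, Tran, Espinoza, Ferreira.

Tran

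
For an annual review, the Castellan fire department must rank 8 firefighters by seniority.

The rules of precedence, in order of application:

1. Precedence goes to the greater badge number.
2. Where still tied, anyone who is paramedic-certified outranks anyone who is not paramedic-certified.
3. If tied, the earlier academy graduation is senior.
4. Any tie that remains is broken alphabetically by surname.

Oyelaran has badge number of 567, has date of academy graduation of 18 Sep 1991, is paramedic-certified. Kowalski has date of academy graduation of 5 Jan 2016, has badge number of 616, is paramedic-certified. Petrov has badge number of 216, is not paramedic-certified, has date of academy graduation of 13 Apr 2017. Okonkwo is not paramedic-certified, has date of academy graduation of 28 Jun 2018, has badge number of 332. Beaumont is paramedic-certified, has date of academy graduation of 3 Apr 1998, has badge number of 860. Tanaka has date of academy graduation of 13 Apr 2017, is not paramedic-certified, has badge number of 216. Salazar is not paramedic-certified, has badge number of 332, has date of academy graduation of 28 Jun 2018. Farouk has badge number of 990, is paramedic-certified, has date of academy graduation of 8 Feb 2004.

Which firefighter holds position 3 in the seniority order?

By badge number (higher first): Farouk (990); then Beaumont (860); then Kowalski (616); then Oyelaran (567); then Okonkwo and Salazar (both 332); then Petrov and Tanaka (both 216).
Okonkwo and Salazar are each not paramedic-certified, so the next rule applies.
Okonkwo and Salazar both have date of academy graduation 28 Jun 2018, so the next rule applies.
Among Okonkwo and Salazar, alphabetically by surname: Okonkwo before Salazar.
Petrov and Tanaka are each not paramedic-certified, so the next rule applies.
Petrov and Tanaka both have date of academy graduation 13 Apr 2017, so the next rule applies.
Among Petrov and Tanaka, alphabetically by surname: Petrov before Tanaka.
Order: Farouk, Beaumont, Kowalski, Oyelaran, Okonkwo, Salazar, Petrov, Tanaka.

Kowalski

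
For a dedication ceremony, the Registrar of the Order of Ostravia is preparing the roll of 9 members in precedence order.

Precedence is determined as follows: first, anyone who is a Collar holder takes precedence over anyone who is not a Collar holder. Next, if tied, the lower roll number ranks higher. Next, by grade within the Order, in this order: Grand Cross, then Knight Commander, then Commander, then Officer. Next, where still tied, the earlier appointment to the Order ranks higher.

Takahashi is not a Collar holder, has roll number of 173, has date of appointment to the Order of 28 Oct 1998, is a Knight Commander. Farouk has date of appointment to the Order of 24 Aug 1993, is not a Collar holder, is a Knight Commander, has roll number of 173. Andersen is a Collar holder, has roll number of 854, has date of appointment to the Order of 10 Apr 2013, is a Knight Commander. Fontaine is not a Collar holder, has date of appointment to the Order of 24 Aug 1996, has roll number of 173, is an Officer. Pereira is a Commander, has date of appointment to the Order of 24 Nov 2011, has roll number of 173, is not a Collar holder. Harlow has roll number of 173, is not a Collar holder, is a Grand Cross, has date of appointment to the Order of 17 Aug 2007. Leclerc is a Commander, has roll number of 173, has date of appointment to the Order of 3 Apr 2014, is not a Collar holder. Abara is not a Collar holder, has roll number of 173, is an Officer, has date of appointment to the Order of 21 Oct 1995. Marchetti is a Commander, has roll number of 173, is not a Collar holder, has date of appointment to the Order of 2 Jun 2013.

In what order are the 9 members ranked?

Andersen, Harlow, Farouk, Takahashi, Pereira, Marchetti, Leclerc, Abara, Fontaine

By the first rule: Andersen (a Collar holder); then Harlow, Farouk, Takahashi, Pereira, Marchetti, Leclerc, Abara and Fontaine (each not a Collar holder).
Harlow, Farouk, Takahashi, Pereira, Marchetti, Leclerc, Abara and Fontaine all have roll number 173, so the next rule applies.
Among Harlow, Farouk, Takahashi, Pereira, Marchetti, Leclerc, Abara and Fontaine, by grade within the Order: Harlow (Grand Cross) before Farouk and Takahashi (Knight Commander) before Pereira, Marchetti and Leclerc (Commander) before Abara and Fontaine (Officer).
Among Farouk and Takahashi, by date of appointment to the Order (earlier first): Farouk (24 Aug 1993) before Takahashi (28 Oct 1998).
Among Pereira, Marchetti and Leclerc, by date of appointment to the Order (earlier first): Pereira (24 Nov 2011) before Marchetti (2 Jun 2013) before Leclerc (3 Apr 2014).
Among Abara and Fontaine, by date of appointment to the Order (earlier first): Abara (21 Oct 1995) before Fontaine (24 Aug 1996).
Full order: Andersen, Harlow, Farouk, Takahashi, Pereira, Marchetti, Leclerc, Abara, Fontaine.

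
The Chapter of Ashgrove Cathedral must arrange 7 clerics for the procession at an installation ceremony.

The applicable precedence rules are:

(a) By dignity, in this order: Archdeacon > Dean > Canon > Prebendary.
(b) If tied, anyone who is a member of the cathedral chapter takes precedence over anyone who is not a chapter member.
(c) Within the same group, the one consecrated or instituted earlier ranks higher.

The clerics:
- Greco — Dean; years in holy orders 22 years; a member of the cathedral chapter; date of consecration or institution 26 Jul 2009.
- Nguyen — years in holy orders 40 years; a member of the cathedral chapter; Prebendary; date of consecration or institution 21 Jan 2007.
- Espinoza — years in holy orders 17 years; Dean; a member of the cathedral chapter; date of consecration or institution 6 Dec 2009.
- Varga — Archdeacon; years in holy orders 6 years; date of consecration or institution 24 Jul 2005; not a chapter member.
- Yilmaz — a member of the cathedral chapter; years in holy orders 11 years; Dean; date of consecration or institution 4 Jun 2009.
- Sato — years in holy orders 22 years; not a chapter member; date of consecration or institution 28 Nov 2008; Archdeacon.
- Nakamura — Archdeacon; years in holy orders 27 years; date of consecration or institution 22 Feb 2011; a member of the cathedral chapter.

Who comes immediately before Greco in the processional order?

By dignity: Nakamura, Varga and Sato (Archdeacon); then Yilmaz, Greco and Espinoza (Dean); then Nguyen (Prebendary).
Among Nakamura, Varga and Sato, a member of the cathedral chapter before not a chapter member: Nakamura (a member of the cathedral chapter) before Varga and Sato (not a chapter member).
Among Varga and Sato, by date of consecration or institution (earlier first): Varga (24 Jul 2005) before Sato (28 Nov 2008).
Yilmaz, Greco and Espinoza are each a member of the cathedral chapter, so the next rule applies.
Among Yilmaz, Greco and Espinoza, by date of consecration or institution (earlier first): Yilmaz (4 Jun 2009) before Greco (26 Jul 2009) before Espinoza (6 Dec 2009).
Order: Nakamura, Varga, Sato, Yilmaz, Greco, Espinoza, Nguyen.

Yilmaz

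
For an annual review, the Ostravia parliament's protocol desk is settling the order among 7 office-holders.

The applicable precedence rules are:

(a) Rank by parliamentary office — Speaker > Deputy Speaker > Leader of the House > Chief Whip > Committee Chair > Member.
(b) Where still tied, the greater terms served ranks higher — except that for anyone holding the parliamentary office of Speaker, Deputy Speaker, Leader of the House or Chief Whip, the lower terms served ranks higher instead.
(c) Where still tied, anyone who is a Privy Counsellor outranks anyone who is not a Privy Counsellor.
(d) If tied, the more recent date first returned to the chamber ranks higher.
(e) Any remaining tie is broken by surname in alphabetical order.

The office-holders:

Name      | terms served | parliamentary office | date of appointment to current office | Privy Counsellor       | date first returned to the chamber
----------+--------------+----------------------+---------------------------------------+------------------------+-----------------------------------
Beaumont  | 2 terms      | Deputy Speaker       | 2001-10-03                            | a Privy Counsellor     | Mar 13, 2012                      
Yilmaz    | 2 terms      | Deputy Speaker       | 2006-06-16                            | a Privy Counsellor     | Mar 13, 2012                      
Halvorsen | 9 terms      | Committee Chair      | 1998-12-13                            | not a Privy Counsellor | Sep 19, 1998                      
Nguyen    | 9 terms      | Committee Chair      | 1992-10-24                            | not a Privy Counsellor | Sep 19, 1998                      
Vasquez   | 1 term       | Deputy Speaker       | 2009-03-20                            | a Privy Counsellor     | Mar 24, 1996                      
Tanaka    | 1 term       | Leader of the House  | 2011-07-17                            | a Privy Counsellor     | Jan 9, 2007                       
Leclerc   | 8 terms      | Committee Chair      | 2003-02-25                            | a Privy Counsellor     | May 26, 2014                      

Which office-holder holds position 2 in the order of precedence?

Beaumont

By parliamentary office: Vasquez, Beaumont and Yilmaz (Deputy Speaker); then Tanaka (Leader of the House); then Halvorsen, Nguyen and Leclerc (Committee Chair).
Among Vasquez, Beaumont and Yilmaz, by terms served (lower first) (reversed rule for this group): Vasquez (1 term) before Beaumont and Yilmaz (2 terms).
Beaumont and Yilmaz are each a Privy Counsellor, so the next rule applies.
Beaumont and Yilmaz both have date first returned to the chamber Mar 13, 2012, so the next rule applies.
Among Beaumont and Yilmaz, alphabetically by surname: Beaumont before Yilmaz.
Among Halvorsen, Nguyen and Leclerc, by terms served (higher first): Halvorsen and Nguyen (9 terms) before Leclerc (8 terms).
Halvorsen and Nguyen are each not a Privy Counsellor, so the next rule applies.
Halvorsen and Nguyen both have date first returned to the chamber Sep 19, 1998, so the next rule applies.
Among Halvorsen and Nguyen, alphabetically by surname: Halvorsen before Nguyen.
Order: Vasquez, Beaumont, Yilmaz, Tanaka, Halvorsen, Nguyen, Leclerc.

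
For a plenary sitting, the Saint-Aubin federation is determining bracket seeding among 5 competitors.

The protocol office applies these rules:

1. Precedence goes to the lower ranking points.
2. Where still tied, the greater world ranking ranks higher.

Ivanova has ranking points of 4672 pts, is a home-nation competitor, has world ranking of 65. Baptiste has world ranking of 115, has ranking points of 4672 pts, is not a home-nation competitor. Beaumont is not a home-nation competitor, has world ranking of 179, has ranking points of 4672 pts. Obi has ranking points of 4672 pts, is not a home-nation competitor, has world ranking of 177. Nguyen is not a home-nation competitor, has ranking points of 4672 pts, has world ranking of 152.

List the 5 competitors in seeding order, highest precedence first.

Beaumont, Obi, Nguyen, Baptiste, Ivanova

By ranking points (lower first): Beaumont, Obi, Nguyen, Baptiste and Ivanova (each 4672 pts).
Among Beaumont, Obi, Nguyen, Baptiste and Ivanova, by world ranking (higher first): Beaumont (179) before Obi (177) before Nguyen (152) before Baptiste (115) before Ivanova (65).
Full order: Beaumont, Obi, Nguyen, Baptiste, Ivanova.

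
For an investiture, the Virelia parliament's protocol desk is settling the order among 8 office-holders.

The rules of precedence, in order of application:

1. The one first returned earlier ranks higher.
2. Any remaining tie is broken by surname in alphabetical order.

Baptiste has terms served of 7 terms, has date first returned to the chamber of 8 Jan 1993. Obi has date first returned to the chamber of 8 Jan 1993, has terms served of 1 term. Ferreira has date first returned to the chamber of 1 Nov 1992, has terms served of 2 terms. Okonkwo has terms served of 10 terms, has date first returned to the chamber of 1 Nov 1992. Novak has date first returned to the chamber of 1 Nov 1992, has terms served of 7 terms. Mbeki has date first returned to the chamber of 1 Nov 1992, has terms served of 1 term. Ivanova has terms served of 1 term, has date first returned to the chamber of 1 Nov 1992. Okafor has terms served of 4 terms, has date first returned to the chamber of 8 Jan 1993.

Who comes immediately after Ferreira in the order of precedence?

Ivanova

By date first returned to the chamber (earlier first): Ferreira, Ivanova, Mbeki, Novak and Okonkwo (each 1 Nov 1992); then Baptiste, Obi and Okafor (each 8 Jan 1993).
Among Ferreira, Ivanova, Mbeki, Novak and Okonkwo, alphabetically by surname: Ferreira before Ivanova before Mbeki before Novak before Okonkwo.
Among Baptiste, Obi and Okafor, alphabetically by surname: Baptiste before Obi before Okafor.
Order: Ferreira, Ivanova, Mbeki, Novak, Okonkwo, Baptiste, Obi, Okafor.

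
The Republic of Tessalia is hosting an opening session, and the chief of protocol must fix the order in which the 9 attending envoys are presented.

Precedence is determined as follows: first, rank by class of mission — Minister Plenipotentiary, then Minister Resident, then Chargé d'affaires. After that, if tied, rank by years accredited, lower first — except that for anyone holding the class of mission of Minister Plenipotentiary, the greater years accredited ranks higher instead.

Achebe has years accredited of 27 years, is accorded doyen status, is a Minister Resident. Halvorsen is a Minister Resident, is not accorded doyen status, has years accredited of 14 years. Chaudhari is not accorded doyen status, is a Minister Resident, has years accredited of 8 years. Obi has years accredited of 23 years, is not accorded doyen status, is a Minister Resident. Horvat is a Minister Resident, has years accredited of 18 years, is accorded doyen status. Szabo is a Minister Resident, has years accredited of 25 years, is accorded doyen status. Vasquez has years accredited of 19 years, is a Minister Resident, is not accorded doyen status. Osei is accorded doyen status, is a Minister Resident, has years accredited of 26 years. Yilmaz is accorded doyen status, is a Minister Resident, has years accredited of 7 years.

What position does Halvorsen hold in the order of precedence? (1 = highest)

3

By class of mission: Yilmaz, Chaudhari, Halvorsen, Horvat, Vasquez, Obi, Szabo, Osei and Achebe (Minister Resident).
Among Yilmaz, Chaudhari, Halvorsen, Horvat, Vasquez, Obi, Szabo, Osei and Achebe, by years accredited (lower first): Yilmaz (7 years) before Chaudhari (8 years) before Halvorsen (14 years) before Horvat (18 years) before Vasquez (19 years) before Obi (23 years) before Szabo (25 years) before Osei (26 years) before Achebe (27 years).
Order: Yilmaz, Chaudhari, Halvorsen, Horvat, Vasquez, Obi, Szabo, Osei, Achebe. So position 3.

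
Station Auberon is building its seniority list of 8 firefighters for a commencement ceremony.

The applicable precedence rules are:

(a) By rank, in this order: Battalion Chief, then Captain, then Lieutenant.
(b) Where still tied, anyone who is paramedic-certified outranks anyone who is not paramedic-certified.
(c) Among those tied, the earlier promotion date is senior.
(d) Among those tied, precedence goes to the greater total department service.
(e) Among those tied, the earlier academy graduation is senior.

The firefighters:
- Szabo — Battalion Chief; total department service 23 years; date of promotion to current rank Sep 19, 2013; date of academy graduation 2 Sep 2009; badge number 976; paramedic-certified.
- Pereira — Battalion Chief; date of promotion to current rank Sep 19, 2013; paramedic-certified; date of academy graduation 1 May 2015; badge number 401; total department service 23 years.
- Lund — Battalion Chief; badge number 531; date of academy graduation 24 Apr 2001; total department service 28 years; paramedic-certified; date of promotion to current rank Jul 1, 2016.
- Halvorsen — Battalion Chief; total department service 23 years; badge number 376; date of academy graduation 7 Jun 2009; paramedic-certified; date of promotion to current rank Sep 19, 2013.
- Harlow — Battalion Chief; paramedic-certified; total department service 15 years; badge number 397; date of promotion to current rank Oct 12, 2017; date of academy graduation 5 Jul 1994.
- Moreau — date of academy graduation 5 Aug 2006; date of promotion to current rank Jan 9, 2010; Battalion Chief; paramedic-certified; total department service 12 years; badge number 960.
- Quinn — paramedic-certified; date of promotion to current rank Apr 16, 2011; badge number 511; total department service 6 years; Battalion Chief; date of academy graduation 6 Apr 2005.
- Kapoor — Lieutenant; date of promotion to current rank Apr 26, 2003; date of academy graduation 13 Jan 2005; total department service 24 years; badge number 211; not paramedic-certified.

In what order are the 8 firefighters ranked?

By rank: Moreau, Quinn, Halvorsen, Szabo, Pereira, Lund and Harlow (Battalion Chief); then Kapoor (Lieutenant).
Moreau, Quinn, Halvorsen, Szabo, Pereira, Lund and Harlow are each paramedic-certified, so the next rule applies.
Among Moreau, Quinn, Halvorsen, Szabo, Pereira, Lund and Harlow, by date of promotion to current rank (earlier first): Moreau (Jan 9, 2010) before Quinn (Apr 16, 2011) before Halvorsen, Szabo and Pereira (Sep 19, 2013) before Lund (Jul 1, 2016) before Harlow (Oct 12, 2017).
Halvorsen, Szabo and Pereira all have total department service 23 years, so the next rule applies.
Among Halvorsen, Szabo and Pereira, by date of academy graduation (earlier first): Halvorsen (7 Jun 2009) before Szabo (2 Sep 2009) before Pereira (1 May 2015).
Full order: Moreau, Quinn, Halvorsen, Szabo, Pereira, Lund, Harlow, Kapoor.

Moreau, Quinn, Halvorsen, Szabo, Pereira, Lund, Harlow, Kapoor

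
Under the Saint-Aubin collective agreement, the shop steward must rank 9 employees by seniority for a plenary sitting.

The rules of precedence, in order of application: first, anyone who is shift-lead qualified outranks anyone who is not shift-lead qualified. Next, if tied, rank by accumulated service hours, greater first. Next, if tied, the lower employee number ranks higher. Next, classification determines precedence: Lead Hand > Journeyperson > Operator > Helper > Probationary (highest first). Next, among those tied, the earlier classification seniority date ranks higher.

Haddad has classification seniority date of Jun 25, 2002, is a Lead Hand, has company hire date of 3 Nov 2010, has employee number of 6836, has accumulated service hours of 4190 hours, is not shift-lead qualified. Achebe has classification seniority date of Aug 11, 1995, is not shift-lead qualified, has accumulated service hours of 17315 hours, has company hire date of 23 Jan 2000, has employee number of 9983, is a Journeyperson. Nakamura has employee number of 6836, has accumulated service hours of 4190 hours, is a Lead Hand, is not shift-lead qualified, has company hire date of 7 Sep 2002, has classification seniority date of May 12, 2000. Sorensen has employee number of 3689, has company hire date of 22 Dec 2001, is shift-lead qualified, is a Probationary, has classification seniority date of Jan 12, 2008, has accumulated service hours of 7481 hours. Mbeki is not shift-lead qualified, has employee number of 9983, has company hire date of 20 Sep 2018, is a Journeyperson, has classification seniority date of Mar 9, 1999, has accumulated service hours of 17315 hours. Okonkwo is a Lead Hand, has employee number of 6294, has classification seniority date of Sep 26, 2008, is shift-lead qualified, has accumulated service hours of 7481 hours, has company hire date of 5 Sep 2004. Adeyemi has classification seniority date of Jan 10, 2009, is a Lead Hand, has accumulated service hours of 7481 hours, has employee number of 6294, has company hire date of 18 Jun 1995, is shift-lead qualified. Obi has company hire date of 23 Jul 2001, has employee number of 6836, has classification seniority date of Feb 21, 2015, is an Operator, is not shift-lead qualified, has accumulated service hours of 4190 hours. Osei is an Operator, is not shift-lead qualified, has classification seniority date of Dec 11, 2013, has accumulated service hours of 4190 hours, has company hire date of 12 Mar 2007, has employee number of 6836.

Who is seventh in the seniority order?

Haddad

By the first rule: Sorensen, Okonkwo and Adeyemi (each shift-lead qualified); then Achebe, Mbeki, Nakamura, Haddad, Osei and Obi (each not shift-lead qualified).
Sorensen, Okonkwo and Adeyemi all have accumulated service hours 7481 hours, so the next rule applies.
Among Sorensen, Okonkwo and Adeyemi, by employee number (lower first): Sorensen (3689) before Okonkwo and Adeyemi (6294).
Okonkwo and Adeyemi are each Lead Hand, so the next rule applies.
Among Okonkwo and Adeyemi, by classification seniority date (earlier first): Okonkwo (Sep 26, 2008) before Adeyemi (Jan 10, 2009).
Among Achebe, Mbeki, Nakamura, Haddad, Osei and Obi, by accumulated service hours (higher first): Achebe and Mbeki (17315 hours) before Nakamura, Haddad, Osei and Obi (4190 hours).
Achebe and Mbeki both have employee number 9983, so the next rule applies.
Achebe and Mbeki are each Journeyperson, so the next rule applies.
Among Achebe and Mbeki, by classification seniority date (earlier first): Achebe (Aug 11, 1995) before Mbeki (Mar 9, 1999).
Nakamura, Haddad, Osei and Obi all have employee number 6836, so the next rule applies.
Among Nakamura, Haddad, Osei and Obi, by classification: Nakamura and Haddad (Lead Hand) before Osei and Obi (Operator).
Among Nakamura and Haddad, by classification seniority date (earlier first): Nakamura (May 12, 2000) before Haddad (Jun 25, 2002).
Among Osei and Obi, by classification seniority date (earlier first): Osei (Dec 11, 2013) before Obi (Feb 21, 2015).
Order: Sorensen, Okonkwo, Adeyemi, Achebe, Mbeki, Nakamura, Haddad, Osei, Obi.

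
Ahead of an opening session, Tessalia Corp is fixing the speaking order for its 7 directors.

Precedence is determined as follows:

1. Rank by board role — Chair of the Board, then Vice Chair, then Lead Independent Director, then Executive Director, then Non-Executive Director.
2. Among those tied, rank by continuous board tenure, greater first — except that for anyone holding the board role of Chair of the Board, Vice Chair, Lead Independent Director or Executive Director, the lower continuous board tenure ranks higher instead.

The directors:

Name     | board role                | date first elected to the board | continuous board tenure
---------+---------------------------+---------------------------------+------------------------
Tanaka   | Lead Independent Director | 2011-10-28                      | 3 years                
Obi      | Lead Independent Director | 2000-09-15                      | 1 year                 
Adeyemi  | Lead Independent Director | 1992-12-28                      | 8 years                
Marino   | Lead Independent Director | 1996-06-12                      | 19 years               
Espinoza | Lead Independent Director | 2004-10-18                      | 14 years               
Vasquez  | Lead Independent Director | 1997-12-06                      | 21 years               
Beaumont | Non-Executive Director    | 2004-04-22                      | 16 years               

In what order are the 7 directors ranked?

Obi, Tanaka, Adeyemi, Espinoza, Marino, Vasquez, Beaumont

By board role: Obi, Tanaka, Adeyemi, Espinoza, Marino and Vasquez (Lead Independent Director); then Beaumont (Non-Executive Director).
Among Obi, Tanaka, Adeyemi, Espinoza, Marino and Vasquez, by continuous board tenure (lower first) (reversed rule for this group): Obi (1 year) before Tanaka (3 years) before Adeyemi (8 years) before Espinoza (14 years) before Marino (19 years) before Vasquez (21 years).
Full order: Obi, Tanaka, Adeyemi, Espinoza, Marino, Vasquez, Beaumont.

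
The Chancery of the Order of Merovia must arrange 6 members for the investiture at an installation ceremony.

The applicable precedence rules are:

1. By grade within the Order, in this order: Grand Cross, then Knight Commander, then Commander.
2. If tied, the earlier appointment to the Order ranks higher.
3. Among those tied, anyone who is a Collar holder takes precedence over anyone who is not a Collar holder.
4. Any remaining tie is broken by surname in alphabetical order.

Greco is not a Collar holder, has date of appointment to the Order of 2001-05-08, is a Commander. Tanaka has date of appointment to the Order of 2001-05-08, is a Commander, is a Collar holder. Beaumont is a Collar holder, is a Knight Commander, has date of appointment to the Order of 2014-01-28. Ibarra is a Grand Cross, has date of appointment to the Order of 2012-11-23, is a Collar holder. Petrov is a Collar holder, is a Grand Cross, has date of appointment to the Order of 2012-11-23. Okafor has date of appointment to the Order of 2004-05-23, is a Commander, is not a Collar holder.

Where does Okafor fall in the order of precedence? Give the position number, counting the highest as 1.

By grade within the Order: Ibarra and Petrov (Grand Cross); then Beaumont (Knight Commander); then Tanaka, Greco and Okafor (Commander).
Ibarra and Petrov both have date of appointment to the Order 2012-11-23, so the next rule applies.
Ibarra and Petrov are each a Collar holder, so the next rule applies.
Among Ibarra and Petrov, alphabetically by surname: Ibarra before Petrov.
Among Tanaka, Greco and Okafor, by date of appointment to the Order (earlier first): Tanaka and Greco (2001-05-08) before Okafor (2004-05-23).
Among Tanaka and Greco, a Collar holder before not a Collar holder: Tanaka (a Collar holder) before Greco (not a Collar holder).
Order: Ibarra, Petrov, Beaumont, Tanaka, Greco, Okafor. So position 6.

6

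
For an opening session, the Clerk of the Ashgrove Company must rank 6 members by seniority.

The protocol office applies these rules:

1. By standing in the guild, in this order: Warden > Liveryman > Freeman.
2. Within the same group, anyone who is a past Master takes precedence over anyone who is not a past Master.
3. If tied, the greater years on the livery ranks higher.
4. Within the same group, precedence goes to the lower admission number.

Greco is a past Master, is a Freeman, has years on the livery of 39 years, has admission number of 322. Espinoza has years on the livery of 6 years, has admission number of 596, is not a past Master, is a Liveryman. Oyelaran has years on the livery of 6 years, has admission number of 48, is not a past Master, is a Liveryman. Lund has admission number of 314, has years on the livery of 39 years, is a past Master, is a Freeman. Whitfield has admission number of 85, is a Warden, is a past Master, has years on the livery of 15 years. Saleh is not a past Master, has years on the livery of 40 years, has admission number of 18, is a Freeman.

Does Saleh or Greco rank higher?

By standing in the guild: Whitfield (Warden); then Oyelaran and Espinoza (Liveryman); then Lund, Greco and Saleh (Freeman).
Oyelaran and Espinoza are each not a past Master, so the next rule applies.
Oyelaran and Espinoza both have years on the livery 6 years, so the next rule applies.
Among Oyelaran and Espinoza, by admission number (lower first): Oyelaran (48) before Espinoza (596).
Among Lund, Greco and Saleh, a past Master before not a past Master: Lund and Greco (a past Master) before Saleh (not a past Master).
Lund and Greco both have years on the livery 39 years, so the next rule applies.
Among Lund and Greco, by admission number (lower first): Lund (314) before Greco (322).
So Greco takes precedence.

Greco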